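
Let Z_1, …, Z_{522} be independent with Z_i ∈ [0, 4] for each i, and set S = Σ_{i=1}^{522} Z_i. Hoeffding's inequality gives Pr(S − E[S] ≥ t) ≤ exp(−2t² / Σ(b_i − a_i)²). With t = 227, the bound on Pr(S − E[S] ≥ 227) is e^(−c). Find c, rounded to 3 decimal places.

Σ(b_i − a_i)² = 522·(4)² = 8352.
c = 2t²/8352 = 2·227²/8352 = 12.3393.

12.339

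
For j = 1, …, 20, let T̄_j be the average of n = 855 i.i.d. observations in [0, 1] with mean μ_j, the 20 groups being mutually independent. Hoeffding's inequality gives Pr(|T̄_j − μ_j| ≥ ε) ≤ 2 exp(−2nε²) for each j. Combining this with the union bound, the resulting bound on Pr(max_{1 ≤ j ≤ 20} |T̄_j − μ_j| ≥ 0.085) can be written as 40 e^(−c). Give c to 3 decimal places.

Union bound over the 20 events: Pr(max_{1 ≤ j ≤ 20} |T̄_j − μ_j| ≥ 0.085) ≤ 20·2·exp(−2nε²) = 40 exp(−2·855·0.085²).
So c = 2·855·0.085² = 12.3547.

12.355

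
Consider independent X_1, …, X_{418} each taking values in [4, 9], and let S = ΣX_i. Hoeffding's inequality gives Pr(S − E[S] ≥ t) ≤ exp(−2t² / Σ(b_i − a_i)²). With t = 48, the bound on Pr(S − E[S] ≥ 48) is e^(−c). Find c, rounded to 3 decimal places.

0.441

Σ(b_i − a_i)² = 418·(5)² = 10450.
c = 2t²/10450 = 2·48²/10450 = 0.4410.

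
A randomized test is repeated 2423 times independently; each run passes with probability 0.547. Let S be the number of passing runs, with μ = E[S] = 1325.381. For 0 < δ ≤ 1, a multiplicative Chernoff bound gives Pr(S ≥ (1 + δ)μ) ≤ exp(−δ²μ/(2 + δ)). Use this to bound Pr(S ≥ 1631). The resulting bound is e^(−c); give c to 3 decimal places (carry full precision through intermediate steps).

31.594

Write 1631 = (1 + δ)μ, so δ = 1631/1325.381 − 1 = 0.2305895…
Then the exponent is δ²μ/(2 + δ) = (1631 − μ)² / (μ·(2 + δ)) = 31.593686.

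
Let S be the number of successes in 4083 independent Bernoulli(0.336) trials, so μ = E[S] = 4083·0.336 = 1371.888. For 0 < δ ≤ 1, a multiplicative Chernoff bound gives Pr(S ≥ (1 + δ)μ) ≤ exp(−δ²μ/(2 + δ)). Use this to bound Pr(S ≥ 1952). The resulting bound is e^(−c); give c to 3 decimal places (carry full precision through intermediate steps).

Write 1952 = (1 + δ)μ, so δ = 1952/1371.888 − 1 = 0.4228567…
Then the exponent is δ²μ/(2 + δ) = (1952 − μ)² / (μ·(2 + δ)) = 101.245870.

101.246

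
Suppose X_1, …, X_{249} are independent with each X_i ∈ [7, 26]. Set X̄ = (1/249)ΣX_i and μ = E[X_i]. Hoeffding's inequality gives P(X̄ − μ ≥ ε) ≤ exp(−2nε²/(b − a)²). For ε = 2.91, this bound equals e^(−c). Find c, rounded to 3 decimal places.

11.682

c = 2nε²/(b − a)² = 2·249·2.91² / 19² = 11.6818.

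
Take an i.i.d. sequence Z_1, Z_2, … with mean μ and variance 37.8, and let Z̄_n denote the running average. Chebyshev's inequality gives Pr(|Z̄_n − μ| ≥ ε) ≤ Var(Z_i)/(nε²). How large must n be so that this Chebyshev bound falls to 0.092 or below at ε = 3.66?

31

Require 37.8/(n·3.66²) ≤ 0.092, i.e. n ≥ 37.8/(0.092·3.66²) = 30.672.
The smallest integer n is 31.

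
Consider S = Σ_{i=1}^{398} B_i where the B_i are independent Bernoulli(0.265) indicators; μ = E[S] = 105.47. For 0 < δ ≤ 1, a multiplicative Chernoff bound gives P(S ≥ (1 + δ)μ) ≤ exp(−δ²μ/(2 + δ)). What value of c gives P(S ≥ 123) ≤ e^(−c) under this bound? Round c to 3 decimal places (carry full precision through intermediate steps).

1.345

Write 123 = (1 + δ)μ, so δ = 123/105.47 − 1 = 0.1662084…
Then the exponent is δ²μ/(2 + δ) = (123 − μ)² / (μ·(2 + δ)) = 1.345038.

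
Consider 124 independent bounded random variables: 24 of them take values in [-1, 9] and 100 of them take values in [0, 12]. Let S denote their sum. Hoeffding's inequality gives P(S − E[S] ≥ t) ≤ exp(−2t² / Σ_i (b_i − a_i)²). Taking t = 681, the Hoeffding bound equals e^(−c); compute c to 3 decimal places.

55.210

Σ(b_i − a_i)² = 24·10² + 100·12² = 16800.
c = 2t² / 16800 = 2·681² / 16800 = 55.2096.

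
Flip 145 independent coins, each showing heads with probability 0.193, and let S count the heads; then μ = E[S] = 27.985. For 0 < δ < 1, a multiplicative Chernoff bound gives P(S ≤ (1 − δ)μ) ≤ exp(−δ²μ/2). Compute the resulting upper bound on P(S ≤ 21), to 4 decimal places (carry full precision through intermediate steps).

0.4182

Write 21 = (1 − δ)μ, so δ = 1 − 21/27.985 = 0.249598…
Then the exponent is δ²μ/2 = (μ − 21)²/(2μ) = 0.871721.
Bound = exp(−0.871721) = 0.41823.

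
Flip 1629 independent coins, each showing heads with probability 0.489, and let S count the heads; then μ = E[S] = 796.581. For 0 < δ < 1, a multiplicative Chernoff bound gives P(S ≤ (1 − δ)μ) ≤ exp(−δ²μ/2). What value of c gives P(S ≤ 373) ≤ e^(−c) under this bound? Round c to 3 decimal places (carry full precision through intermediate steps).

112.619

Write 373 = (1 − δ)μ, so δ = 1 − 373/796.581 = 0.5317488…
Then the exponent is δ²μ/2 = (μ − 373)²/(2μ) = 112.619347.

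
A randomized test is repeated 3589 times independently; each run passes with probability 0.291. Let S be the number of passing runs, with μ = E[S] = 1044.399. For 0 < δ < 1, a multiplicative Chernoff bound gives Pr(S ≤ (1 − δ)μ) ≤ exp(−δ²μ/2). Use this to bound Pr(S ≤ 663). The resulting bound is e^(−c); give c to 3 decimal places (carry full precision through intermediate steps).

69.641

Write 663 = (1 − δ)μ, so δ = 1 − 663/1044.399 = 0.3651851…
Then the exponent is δ²μ/2 = (μ − 663)²/(2μ) = 69.640625.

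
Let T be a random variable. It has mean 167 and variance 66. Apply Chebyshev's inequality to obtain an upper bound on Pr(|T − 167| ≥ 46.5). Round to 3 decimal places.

Chebyshev: Pr(|T − μ| ≥ t) ≤ Var(T)/t².
Bound = 66 / 2162.25 = 0.0305.

0.031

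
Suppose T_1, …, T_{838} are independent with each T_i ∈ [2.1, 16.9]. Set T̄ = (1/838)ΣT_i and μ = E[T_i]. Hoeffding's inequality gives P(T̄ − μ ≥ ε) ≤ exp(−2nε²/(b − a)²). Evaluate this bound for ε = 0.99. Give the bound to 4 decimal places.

Exponent: 2nε²/(b − a)² = 2·838·0.99² / 14.8² = 7.49930.
Bound = exp(−7.49930) = 0.00055.

0.0006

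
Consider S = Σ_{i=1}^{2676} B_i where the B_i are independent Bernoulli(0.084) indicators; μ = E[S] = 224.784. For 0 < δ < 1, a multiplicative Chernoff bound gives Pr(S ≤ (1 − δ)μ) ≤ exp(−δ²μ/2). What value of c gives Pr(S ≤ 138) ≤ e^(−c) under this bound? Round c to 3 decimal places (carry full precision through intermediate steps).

Write 138 = (1 − δ)μ, so δ = 1 − 138/224.784 = 0.3860773…
Then the exponent is δ²μ/2 = (μ − 138)²/(2μ) = 16.752666.

16.753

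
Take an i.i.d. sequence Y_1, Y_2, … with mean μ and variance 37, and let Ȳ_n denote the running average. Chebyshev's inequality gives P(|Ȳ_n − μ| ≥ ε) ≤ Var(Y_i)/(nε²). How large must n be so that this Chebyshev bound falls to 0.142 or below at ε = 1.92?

Require 37/(n·1.92²) ≤ 0.142, i.e. n ≥ 37/(0.142·1.92²) = 70.682.
The smallest integer n is 71.

71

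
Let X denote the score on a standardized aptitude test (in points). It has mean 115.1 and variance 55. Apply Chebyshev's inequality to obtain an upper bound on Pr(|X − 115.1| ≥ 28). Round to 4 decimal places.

Chebyshev: Pr(|X − μ| ≥ t) ≤ Var(X)/t².
Bound = 55 / 784 = 0.0702.

0.0702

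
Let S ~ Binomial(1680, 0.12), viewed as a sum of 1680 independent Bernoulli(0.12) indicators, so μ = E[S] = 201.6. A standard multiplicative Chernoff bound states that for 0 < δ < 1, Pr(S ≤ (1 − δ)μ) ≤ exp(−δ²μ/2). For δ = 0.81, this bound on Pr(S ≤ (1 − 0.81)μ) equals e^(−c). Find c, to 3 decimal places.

c = δ²μ/2 = 0.81²·201.6/2 = 66.1349.

66.135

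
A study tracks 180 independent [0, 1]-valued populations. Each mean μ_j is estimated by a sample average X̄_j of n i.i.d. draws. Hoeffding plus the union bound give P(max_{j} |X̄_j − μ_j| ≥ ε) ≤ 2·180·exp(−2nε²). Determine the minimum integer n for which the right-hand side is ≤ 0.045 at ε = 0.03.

Need 2·180·exp(−2nε²) ≤ 0.045, i.e. exp(−2nε²) ≤ 0.045/360.
So 2nε² ≥ ln(360/0.045) = 8.987197.
Hence n ≥ 8.987197/(2·0.03²) = 4992.887.
The smallest integer n is 4993.

4993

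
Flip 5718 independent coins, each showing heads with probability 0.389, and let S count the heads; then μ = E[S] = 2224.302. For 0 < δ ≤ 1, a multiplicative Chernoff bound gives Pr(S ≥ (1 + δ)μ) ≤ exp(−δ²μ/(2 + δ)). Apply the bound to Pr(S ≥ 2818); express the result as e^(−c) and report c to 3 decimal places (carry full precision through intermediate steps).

Write 2818 = (1 + δ)μ, so δ = 2818/2224.302 − 1 = 0.2669143…
Then the exponent is δ²μ/(2 + δ) = (2818 − μ)² / (μ·(2 + δ)) = 69.904047.

69.904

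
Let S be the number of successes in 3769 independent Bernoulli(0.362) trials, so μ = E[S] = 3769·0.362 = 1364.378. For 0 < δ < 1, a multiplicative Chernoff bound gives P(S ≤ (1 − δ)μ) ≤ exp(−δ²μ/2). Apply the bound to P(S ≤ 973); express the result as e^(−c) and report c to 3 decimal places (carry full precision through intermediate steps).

56.134

Write 973 = (1 − δ)μ, so δ = 1 − 973/1364.378 = 0.2868545…
Then the exponent is δ²μ/2 = (μ − 973)²/(2μ) = 56.134275.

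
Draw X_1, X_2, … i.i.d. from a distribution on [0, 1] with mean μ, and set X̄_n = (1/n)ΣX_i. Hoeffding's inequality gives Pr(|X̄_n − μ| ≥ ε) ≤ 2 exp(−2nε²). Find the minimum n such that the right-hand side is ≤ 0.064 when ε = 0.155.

Require 2·exp(−2nε²) ≤ 0.064, i.e. 2nε² ≥ ln(2/0.064) = 3.442019.
So n ≥ 3.442019 / (2·0.155²) = 71.634.
The smallest integer n is 72.

72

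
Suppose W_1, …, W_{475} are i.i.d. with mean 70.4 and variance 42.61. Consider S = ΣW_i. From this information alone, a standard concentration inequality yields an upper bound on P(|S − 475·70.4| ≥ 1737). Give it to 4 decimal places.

0.0067

With mean and variance of each term known, Chebyshev's inequality bounds the deviation of the sum (or sample mean).
Var(S) = n·Var(W_i) = 475·42.61 = 20239.75.
Chebyshev: P(|S − 475·70.4| ≥ 1737) ≤ Var(S)/1737² = 20239.75/3017169 = 0.0067.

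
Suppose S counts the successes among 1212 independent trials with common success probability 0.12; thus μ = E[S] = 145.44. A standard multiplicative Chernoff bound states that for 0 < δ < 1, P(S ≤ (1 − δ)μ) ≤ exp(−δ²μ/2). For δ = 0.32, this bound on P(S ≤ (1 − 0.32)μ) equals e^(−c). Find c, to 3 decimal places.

c = δ²μ/2 = 0.32²·145.44/2 = 7.4465.

7.447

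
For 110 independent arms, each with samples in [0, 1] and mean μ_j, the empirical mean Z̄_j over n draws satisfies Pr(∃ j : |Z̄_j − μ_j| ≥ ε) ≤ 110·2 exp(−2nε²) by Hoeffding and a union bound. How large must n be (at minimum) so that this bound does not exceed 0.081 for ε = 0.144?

Need 2·110·exp(−2nε²) ≤ 0.081, i.e. exp(−2nε²) ≤ 0.081/220.
So 2nε² ≥ ln(220/0.081) = 7.906934.
Hence n ≥ 7.906934/(2·0.144²) = 190.657.
The smallest integer n is 191.

191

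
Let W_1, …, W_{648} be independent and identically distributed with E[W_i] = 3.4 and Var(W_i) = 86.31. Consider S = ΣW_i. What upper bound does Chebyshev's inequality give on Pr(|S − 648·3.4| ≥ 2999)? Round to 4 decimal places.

Var(S) = n·Var(W_i) = 648·86.31 = 55928.88.
Chebyshev: Pr(|S − 648·3.4| ≥ 2999) ≤ Var(S)/2999² = 55928.88/8994001 = 0.0062.

0.0062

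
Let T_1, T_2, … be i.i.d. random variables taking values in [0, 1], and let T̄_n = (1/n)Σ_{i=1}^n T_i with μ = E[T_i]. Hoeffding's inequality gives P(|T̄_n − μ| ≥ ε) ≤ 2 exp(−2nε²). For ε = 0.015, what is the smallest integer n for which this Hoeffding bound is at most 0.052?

8111

Require 2·exp(−2nε²) ≤ 0.052, i.e. 2nε² ≥ ln(2/0.052) = 3.649659.
So n ≥ 3.649659 / (2·0.015²) = 8110.353.
The smallest integer n is 8111.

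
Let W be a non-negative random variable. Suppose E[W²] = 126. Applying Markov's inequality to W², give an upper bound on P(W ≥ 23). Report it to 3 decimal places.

0.238

Since W ≥ 0, the event {W ≥ 23} is the same as {W² ≥ 529}.
Markov's inequality applied to W² gives P(W² ≥ 529) ≤ E[W²]/529 = 126/529 = 0.2382.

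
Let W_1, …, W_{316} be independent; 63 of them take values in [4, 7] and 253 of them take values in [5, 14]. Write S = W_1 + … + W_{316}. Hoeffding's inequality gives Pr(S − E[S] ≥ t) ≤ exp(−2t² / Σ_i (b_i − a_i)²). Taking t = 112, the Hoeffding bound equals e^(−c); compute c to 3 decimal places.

1.191

Σ(b_i − a_i)² = 63·3² + 253·9² = 21060.
c = 2t² / 21060 = 2·112² / 21060 = 1.1913.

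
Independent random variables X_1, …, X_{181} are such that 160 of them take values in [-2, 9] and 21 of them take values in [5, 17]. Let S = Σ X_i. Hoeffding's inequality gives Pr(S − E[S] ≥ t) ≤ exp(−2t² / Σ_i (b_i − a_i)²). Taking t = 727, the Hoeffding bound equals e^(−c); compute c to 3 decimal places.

47.224

Σ(b_i − a_i)² = 160·11² + 21·12² = 22384.
c = 2t² / 22384 = 2·727² / 22384 = 47.2238.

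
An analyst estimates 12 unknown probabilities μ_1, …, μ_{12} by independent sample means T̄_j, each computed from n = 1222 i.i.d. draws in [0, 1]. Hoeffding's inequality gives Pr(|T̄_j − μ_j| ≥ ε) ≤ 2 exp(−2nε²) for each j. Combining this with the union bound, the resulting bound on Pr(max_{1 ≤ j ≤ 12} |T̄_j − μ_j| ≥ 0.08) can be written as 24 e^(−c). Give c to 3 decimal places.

15.642

Union bound over the 12 events: Pr(max_{1 ≤ j ≤ 12} |T̄_j − μ_j| ≥ 0.08) ≤ 12·2·exp(−2nε²) = 24 exp(−2·1222·0.08²).
So c = 2·1222·0.08² = 15.6416.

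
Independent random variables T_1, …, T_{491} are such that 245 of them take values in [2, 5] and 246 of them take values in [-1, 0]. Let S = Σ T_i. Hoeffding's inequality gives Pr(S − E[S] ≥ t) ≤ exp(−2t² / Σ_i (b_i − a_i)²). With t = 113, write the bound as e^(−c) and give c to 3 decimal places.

10.419

Σ(b_i − a_i)² = 245·3² + 246·1² = 2451.
c = 2t² / 2451 = 2·113² / 2451 = 10.4194.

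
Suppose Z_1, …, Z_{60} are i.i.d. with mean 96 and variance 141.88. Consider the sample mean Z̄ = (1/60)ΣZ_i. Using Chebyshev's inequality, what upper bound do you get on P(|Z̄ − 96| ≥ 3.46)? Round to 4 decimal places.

Var(Z̄) = Var(Z_i)/n = 141.88/60 = 2.3647.
Chebyshev: P(|Z̄ − 96| ≥ 3.46) ≤ Var(Z̄)/(3.46)² = 141.88/(60·3.46²) = 0.1975.

0.1975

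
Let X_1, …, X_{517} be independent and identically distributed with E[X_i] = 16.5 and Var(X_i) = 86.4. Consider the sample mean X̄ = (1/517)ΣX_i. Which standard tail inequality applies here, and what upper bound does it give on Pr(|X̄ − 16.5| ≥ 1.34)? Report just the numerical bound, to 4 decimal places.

With mean and variance of each term known, Chebyshev's inequality bounds the deviation of the sum (or sample mean).
Var(X̄) = Var(X_i)/n = 86.4/517 = 0.16712.
Chebyshev: Pr(|X̄ − 16.5| ≥ 1.34) ≤ Var(X̄)/(1.34)² = 86.4/(517·1.34²) = 0.0931.

0.0931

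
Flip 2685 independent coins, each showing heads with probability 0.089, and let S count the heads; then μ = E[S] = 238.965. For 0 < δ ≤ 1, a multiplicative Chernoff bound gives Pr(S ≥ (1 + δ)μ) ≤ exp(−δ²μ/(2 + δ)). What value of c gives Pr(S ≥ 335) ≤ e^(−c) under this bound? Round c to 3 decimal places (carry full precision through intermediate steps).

16.068

Write 335 = (1 + δ)μ, so δ = 335/238.965 − 1 = 0.4018789…
Then the exponent is δ²μ/(2 + δ) = (335 − μ)² / (μ·(2 + δ)) = 16.068438.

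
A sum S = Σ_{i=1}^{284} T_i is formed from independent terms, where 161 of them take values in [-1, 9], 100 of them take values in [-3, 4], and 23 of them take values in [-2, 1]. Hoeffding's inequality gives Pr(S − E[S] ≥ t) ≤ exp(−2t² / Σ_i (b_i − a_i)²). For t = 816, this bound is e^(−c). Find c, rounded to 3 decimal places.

62.796

Σ(b_i − a_i)² = 161·10² + 100·7² + 23·3² = 21207.
c = 2t² / 21207 = 2·816² / 21207 = 62.7959.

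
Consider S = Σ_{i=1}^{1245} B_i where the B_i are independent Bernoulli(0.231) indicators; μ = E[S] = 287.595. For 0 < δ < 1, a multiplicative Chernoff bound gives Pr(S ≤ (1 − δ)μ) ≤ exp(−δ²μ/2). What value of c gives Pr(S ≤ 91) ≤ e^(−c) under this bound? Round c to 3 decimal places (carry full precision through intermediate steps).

Write 91 = (1 − δ)μ, so δ = 1 − 91/287.595 = 0.6835828…
Then the exponent is δ²μ/2 = (μ − 91)²/(2μ) = 67.194482.

67.194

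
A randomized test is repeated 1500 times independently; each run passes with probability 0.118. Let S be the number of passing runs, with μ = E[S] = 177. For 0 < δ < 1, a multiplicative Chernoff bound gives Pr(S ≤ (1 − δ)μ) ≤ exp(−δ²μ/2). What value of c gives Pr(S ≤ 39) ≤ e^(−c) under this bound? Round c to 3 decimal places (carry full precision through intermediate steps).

53.797

Write 39 = (1 − δ)μ, so δ = 1 − 39/177 = 0.779661…
Then the exponent is δ²μ/2 = (μ − 39)²/(2μ) = 53.796610.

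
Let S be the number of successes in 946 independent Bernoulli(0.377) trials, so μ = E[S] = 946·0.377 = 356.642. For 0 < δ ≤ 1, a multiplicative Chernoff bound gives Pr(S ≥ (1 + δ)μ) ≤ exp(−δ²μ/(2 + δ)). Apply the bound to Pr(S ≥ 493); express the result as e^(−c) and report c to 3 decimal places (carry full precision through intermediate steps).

21.884

Write 493 = (1 + δ)μ, so δ = 493/356.642 − 1 = 0.3823386…
Then the exponent is δ²μ/(2 + δ) = (493 − μ)² / (μ·(2 + δ)) = 21.883928.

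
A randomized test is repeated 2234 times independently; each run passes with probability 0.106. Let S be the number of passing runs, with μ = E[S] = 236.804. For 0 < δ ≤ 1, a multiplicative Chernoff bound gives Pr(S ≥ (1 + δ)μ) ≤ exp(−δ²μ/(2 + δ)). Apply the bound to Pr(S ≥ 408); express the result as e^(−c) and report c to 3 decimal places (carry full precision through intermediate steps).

45.453

Write 408 = (1 + δ)μ, so δ = 408/236.804 − 1 = 0.7229439…
Then the exponent is δ²μ/(2 + δ) = (408 − μ)² / (μ·(2 + δ)) = 45.452681.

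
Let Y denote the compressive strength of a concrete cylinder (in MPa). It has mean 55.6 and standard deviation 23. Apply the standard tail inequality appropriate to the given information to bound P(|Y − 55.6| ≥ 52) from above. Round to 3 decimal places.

0.196

Mean and variance are known, so Chebyshev's inequality applies.
Chebyshev: P(|Y − μ| ≥ t) ≤ Var(Y)/t².
Var(Y) = σ² = 23² = 529.
Bound = 529 / 2704 = 0.1956.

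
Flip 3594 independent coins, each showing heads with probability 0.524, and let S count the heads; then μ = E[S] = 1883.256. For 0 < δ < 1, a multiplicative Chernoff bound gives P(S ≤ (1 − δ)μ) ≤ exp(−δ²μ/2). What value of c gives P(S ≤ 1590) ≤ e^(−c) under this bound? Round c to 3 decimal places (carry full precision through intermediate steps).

22.833

Write 1590 = (1 − δ)μ, so δ = 1 − 1590/1883.256 = 0.1557175…
Then the exponent is δ²μ/2 = (μ − 1590)²/(2μ) = 22.832552.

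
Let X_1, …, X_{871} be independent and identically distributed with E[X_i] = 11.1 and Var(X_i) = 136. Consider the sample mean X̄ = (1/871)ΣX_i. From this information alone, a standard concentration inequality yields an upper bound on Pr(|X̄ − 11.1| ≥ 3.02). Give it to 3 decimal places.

With mean and variance of each term known, Chebyshev's inequality bounds the deviation of the sum (or sample mean).
Var(X̄) = Var(X_i)/n = 136/871 = 0.15614.
Chebyshev: Pr(|X̄ − 11.1| ≥ 3.02) ≤ Var(X̄)/(3.02)² = 136/(871·3.02²) = 0.0171.

0.017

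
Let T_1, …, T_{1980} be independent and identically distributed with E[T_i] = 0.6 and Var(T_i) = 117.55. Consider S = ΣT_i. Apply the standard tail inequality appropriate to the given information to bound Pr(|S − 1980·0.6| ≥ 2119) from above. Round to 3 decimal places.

0.052

With mean and variance of each term known, Chebyshev's inequality bounds the deviation of the sum (or sample mean).
Var(S) = n·Var(T_i) = 1980·117.55 = 232749.
Chebyshev: Pr(|S − 1980·0.6| ≥ 2119) ≤ Var(S)/2119² = 232749/4490161 = 0.0518.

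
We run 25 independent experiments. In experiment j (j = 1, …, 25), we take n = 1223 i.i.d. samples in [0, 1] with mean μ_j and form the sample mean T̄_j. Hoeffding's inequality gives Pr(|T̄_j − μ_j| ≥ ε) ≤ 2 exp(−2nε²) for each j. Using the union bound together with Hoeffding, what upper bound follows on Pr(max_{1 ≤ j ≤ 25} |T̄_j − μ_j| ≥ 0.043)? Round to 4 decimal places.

0.5430

Per-experiment Hoeffding bound: 2·exp(−2·1223·0.043²) = 2·exp(−4.52265) = 0.02172.
Union bound over 25 events: 25·0.02172 = 0.54301.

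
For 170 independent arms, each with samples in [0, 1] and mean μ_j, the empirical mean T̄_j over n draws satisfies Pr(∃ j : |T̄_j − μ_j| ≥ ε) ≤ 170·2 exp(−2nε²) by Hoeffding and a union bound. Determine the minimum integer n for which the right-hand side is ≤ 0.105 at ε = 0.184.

120

Need 2·170·exp(−2nε²) ≤ 0.105, i.e. exp(−2nε²) ≤ 0.105/340.
So 2nε² ≥ ln(340/0.105) = 8.082741.
Hence n ≥ 8.082741/(2·0.184²) = 119.369.
The smallest integer n is 120.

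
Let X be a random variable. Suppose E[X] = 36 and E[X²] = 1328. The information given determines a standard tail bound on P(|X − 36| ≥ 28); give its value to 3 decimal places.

The first two moments determine the variance, so Chebyshev's inequality is the sharpest standard bound available.
Var(X) = E[X²] − (E[X])² = 1328 − 1296 = 32.
Chebyshev's inequality: P(|X − μ| ≥ t) ≤ Var(X)/t² = 32/784 = 0.0408.

0.041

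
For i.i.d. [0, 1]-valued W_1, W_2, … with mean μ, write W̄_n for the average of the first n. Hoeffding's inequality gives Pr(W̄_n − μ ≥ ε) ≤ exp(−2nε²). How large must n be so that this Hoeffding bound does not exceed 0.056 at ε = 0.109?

Require exp(−2nε²) ≤ 0.056, i.e. 2nε² ≥ ln(1/0.056) = 2.882404.
So n ≥ 2.882404 / (2·0.109²) = 121.303.
The smallest integer n is 122.

122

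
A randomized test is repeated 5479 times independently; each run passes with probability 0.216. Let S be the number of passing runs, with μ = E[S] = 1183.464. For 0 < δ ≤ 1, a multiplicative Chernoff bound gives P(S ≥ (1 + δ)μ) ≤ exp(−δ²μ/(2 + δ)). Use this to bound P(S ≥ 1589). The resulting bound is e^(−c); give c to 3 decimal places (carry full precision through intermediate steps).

Write 1589 = (1 + δ)μ, so δ = 1589/1183.464 − 1 = 0.3426686…
Then the exponent is δ²μ/(2 + δ) = (1589 − μ)² / (μ·(2 + δ)) = 59.318876.

59.319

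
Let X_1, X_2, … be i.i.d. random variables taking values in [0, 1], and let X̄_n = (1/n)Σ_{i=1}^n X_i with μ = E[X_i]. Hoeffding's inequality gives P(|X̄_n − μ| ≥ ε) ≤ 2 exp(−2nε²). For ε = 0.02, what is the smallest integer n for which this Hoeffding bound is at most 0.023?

5582

Require 2·exp(−2nε²) ≤ 0.023, i.e. 2nε² ≥ ln(2/0.023) = 4.465408.
So n ≥ 4.465408 / (2·0.02²) = 5581.760.
The smallest integer n is 5582.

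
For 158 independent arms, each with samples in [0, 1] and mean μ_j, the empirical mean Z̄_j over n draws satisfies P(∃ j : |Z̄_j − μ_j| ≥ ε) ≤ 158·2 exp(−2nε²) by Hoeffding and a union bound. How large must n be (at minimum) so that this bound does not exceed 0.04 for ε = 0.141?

226

Need 2·158·exp(−2nε²) ≤ 0.04, i.e. exp(−2nε²) ≤ 0.04/316.
So 2nε² ≥ ln(316/0.04) = 8.974618.
Hence n ≥ 8.974618/(2·0.141²) = 225.708.
The smallest integer n is 226.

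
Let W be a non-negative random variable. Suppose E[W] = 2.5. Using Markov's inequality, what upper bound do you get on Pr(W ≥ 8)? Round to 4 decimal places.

0.3125

Markov's inequality: for a non-negative random variable, Pr(W ≥ a) ≤ E[W]/a.
Here E[W] = 2.5 and a = 8, so the bound is 2.5/8 = 0.3125.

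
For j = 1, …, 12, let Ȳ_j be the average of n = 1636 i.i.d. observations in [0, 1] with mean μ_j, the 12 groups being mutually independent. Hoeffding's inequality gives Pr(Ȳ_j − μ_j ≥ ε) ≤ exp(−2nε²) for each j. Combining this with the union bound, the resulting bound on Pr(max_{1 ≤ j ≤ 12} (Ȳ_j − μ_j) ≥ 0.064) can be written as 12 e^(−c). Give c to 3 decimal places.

13.402

Union bound over the 12 events: Pr(max_{1 ≤ j ≤ 12} (Ȳ_j − μ_j) ≥ 0.064) ≤ 12·exp(−2nε²) = 12 exp(−2·1636·0.064²).
So c = 2·1636·0.064² = 13.4021.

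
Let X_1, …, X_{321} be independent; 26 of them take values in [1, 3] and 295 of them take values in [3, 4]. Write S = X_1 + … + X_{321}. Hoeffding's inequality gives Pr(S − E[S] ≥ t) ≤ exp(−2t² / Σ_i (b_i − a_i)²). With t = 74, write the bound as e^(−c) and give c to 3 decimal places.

Σ(b_i − a_i)² = 26·2² + 295·1² = 399.
c = 2t² / 399 = 2·74² / 399 = 27.4486.

27.449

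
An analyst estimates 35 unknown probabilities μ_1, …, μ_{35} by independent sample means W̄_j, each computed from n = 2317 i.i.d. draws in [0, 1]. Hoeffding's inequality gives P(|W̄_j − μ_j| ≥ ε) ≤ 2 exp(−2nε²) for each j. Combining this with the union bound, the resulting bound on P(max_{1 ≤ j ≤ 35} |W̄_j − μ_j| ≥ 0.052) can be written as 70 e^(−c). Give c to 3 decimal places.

Union bound over the 35 events: P(max_{1 ≤ j ≤ 35} |W̄_j − μ_j| ≥ 0.052) ≤ 35·2·exp(−2nε²) = 70 exp(−2·2317·0.052²).
So c = 2·2317·0.052² = 12.5303.

12.530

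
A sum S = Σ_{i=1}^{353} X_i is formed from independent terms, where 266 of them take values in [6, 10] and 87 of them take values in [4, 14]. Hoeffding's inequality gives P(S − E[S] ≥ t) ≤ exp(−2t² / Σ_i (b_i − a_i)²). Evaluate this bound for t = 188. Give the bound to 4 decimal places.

Σ(b_i − a_i)² = 266·4² + 87·10² = 12956.
Exponent = 2·188² / 12956 = 5.45600.
Bound = exp(−5.45600) = 0.00427.

0.0043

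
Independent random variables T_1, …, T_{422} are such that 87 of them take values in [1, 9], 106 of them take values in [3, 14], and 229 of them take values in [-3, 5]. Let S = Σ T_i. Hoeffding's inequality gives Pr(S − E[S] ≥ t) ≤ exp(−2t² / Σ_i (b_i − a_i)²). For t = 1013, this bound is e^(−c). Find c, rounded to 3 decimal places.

Σ(b_i − a_i)² = 87·8² + 106·11² + 229·8² = 33050.
c = 2t² / 33050 = 2·1013² / 33050 = 62.0980.

62.098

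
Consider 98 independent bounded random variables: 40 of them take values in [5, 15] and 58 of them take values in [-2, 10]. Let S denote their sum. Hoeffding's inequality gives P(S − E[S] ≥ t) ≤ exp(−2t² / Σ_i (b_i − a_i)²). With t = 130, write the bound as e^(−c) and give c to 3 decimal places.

2.736

Σ(b_i − a_i)² = 40·10² + 58·12² = 12352.
c = 2t² / 12352 = 2·130² / 12352 = 2.7364.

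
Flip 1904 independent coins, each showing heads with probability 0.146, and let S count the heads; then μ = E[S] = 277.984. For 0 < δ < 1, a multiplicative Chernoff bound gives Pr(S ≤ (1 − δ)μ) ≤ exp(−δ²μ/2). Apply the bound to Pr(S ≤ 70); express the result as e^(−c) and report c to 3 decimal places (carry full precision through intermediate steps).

77.805

Write 70 = (1 − δ)μ, so δ = 1 − 70/277.984 = 0.7481869…
Then the exponent is δ²μ/2 = (μ − 70)²/(2μ) = 77.805457.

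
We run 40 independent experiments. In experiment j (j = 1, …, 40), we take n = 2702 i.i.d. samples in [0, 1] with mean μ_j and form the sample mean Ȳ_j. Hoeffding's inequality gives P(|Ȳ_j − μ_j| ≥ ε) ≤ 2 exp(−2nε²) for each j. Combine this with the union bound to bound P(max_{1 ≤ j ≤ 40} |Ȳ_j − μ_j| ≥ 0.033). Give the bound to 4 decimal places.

Per-experiment Hoeffding bound: 2·exp(−2·2702·0.033²) = 2·exp(−5.88496) = 0.0055619.
Union bound over 40 events: 40·0.0055619 = 0.22248.

0.2225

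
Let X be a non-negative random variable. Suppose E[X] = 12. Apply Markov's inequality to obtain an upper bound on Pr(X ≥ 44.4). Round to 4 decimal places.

Markov's inequality: for a non-negative random variable, Pr(X ≥ a) ≤ E[X]/a.
Here E[X] = 12 and a = 44.4, so the bound is 12/44.4 = 0.2703.

0.2703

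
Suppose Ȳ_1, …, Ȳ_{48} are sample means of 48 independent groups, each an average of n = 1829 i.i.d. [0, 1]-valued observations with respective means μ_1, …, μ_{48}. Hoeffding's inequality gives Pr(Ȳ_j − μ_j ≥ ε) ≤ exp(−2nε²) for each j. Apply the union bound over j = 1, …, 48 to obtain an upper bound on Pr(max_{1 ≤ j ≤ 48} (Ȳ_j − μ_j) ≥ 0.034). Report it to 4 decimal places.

0.6995

Per-experiment Hoeffding bound: exp(−2·1829·0.034²) = exp(−4.22865) = 0.014572.
Union bound over 48 events: 48·0.014572 = 0.69946.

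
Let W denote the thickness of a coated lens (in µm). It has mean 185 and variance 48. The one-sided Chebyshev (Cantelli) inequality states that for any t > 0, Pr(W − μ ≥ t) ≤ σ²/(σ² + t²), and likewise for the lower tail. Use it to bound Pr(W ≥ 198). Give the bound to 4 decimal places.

0.2212

Here σ² = 48 and t = 13, so σ² + t² = 217.
Cantelli's bound: 48/217 = 0.2212.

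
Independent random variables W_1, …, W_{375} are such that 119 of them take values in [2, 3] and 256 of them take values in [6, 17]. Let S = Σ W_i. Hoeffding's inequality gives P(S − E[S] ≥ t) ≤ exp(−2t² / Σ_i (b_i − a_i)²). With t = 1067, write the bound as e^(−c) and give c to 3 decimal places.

Σ(b_i − a_i)² = 119·1² + 256·11² = 31095.
c = 2t² / 31095 = 2·1067² / 31095 = 73.2265.

73.226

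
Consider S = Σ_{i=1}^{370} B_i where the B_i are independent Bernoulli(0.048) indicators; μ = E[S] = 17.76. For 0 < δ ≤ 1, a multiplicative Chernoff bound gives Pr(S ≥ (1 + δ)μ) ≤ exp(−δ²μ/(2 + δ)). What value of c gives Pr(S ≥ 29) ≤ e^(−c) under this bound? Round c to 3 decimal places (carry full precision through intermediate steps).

2.702

Write 29 = (1 + δ)μ, so δ = 29/17.76 − 1 = 0.6328829…
Then the exponent is δ²μ/(2 + δ) = (29 − μ)² / (μ·(2 + δ)) = 2.701831.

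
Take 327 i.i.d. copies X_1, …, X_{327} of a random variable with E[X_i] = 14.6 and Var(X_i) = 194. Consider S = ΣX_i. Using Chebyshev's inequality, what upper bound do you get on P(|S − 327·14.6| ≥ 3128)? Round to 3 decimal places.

0.006

Var(S) = n·Var(X_i) = 327·194 = 63438.
Chebyshev: P(|S − 327·14.6| ≥ 3128) ≤ Var(S)/3128² = 63438/9784384 = 0.0065.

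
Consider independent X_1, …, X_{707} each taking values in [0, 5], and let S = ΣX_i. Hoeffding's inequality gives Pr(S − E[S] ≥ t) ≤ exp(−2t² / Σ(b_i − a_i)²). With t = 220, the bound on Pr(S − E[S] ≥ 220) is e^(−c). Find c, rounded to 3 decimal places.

5.477

Σ(b_i − a_i)² = 707·(5)² = 17675.
c = 2t²/17675 = 2·220²/17675 = 5.4767.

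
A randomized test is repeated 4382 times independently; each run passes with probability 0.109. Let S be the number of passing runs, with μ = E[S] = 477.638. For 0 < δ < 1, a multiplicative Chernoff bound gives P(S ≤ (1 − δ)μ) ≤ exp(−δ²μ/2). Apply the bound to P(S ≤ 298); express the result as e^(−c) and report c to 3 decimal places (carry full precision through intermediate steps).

33.781

Write 298 = (1 − δ)μ, so δ = 1 − 298/477.638 = 0.3760965…
Then the exponent is δ²μ/2 = (μ − 298)²/(2μ) = 33.780615.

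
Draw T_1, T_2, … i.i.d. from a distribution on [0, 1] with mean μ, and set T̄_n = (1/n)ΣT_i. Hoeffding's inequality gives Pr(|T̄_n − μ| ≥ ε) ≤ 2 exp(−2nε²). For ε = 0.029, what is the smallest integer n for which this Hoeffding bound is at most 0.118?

Require 2·exp(−2nε²) ≤ 0.118, i.e. 2nε² ≥ ln(2/0.118) = 2.830218.
So n ≥ 2.830218 / (2·0.029²) = 1682.650.
The smallest integer n is 1683.

1683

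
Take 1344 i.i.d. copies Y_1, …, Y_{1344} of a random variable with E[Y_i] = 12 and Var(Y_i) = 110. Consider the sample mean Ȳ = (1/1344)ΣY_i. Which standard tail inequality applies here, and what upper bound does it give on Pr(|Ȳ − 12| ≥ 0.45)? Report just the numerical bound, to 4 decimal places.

0.4042

With mean and variance of each term known, Chebyshev's inequality bounds the deviation of the sum (or sample mean).
Var(Ȳ) = Var(Y_i)/n = 110/1344 = 0.081845.
Chebyshev: Pr(|Ȳ − 12| ≥ 0.45) ≤ Var(Ȳ)/(0.45)² = 110/(1344·0.45²) = 0.4042.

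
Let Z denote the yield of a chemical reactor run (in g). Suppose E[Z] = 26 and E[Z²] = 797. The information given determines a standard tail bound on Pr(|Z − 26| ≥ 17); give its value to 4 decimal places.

The first two moments determine the variance, so Chebyshev's inequality is the sharpest standard bound available.
Var(Z) = E[Z²] − (E[Z])² = 797 − 676 = 121.
Chebyshev's inequality: Pr(|Z − μ| ≥ t) ≤ Var(Z)/t² = 121/289 = 0.4187.

0.4187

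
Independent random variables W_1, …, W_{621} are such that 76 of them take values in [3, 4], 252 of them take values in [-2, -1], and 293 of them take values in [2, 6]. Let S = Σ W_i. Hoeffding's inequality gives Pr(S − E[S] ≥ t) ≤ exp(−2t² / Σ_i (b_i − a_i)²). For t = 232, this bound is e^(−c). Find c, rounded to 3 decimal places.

Σ(b_i − a_i)² = 76·1² + 252·1² + 293·4² = 5016.
c = 2t² / 5016 = 2·232² / 5016 = 21.4609.

21.461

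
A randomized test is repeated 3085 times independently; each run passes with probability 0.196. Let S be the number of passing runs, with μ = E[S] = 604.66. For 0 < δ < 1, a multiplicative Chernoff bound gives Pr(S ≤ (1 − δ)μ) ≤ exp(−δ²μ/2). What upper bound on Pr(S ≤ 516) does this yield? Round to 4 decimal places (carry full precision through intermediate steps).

Write 516 = (1 − δ)μ, so δ = 1 − 516/604.66 = 0.1466279…
Then the exponent is δ²μ/2 = (μ − 516)²/(2μ) = 6.500013.
Bound = exp(−6.500013) = 0.00150.

0.0015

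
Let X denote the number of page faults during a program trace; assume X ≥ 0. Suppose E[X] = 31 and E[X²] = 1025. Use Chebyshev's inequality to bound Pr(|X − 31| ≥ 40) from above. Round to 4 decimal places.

0.0400

Var(X) = E[X²] − (E[X])² = 1025 − 961 = 64.
Chebyshev's inequality: Pr(|X − μ| ≥ t) ≤ Var(X)/t² = 64/1600 = 0.0400.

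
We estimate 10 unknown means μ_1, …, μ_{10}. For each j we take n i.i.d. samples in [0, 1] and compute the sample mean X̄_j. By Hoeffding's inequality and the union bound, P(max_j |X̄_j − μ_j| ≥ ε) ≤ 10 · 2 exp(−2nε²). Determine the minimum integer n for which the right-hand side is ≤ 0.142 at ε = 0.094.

Need 2·10·exp(−2nε²) ≤ 0.142, i.e. exp(−2nε²) ≤ 0.142/20.
So 2nε² ≥ ln(20/0.142) = 4.947660.
Hence n ≥ 4.947660/(2·0.094²) = 279.972.
The smallest integer n is 280.

280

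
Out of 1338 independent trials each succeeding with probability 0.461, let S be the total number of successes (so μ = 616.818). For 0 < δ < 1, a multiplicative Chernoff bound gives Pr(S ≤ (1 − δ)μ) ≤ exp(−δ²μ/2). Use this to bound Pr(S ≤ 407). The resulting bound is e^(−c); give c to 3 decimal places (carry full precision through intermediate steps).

35.686

Write 407 = (1 − δ)μ, so δ = 1 − 407/616.818 = 0.3401619…
Then the exponent is δ²μ/2 = (μ − 407)²/(2μ) = 35.686048.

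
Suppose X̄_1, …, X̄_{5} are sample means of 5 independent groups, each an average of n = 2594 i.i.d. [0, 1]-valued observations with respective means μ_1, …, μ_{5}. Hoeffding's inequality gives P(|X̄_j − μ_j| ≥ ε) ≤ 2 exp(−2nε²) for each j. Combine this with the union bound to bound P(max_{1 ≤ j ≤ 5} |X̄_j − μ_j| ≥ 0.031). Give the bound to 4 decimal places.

Per-experiment Hoeffding bound: 2·exp(−2·2594·0.031²) = 2·exp(−4.98567) = 0.01367.
Union bound over 5 events: 5·0.01367 = 0.06835.

0.0684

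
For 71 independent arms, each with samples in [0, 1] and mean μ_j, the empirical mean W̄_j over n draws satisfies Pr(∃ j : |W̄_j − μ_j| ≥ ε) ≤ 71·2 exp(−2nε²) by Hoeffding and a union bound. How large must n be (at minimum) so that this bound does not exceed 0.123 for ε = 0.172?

Need 2·71·exp(−2nε²) ≤ 0.123, i.e. exp(−2nε²) ≤ 0.123/142.
So 2nε² ≥ ln(142/0.123) = 7.051398.
Hence n ≥ 7.051398/(2·0.172²) = 119.176.
The smallest integer n is 120.

120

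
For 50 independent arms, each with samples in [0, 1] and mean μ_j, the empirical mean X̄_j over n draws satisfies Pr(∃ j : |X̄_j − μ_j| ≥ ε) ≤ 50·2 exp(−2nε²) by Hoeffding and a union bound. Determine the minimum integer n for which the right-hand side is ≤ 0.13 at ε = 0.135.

183

Need 2·50·exp(−2nε²) ≤ 0.13, i.e. exp(−2nε²) ≤ 0.13/100.
So 2nε² ≥ ln(100/0.13) = 6.645391.
Hence n ≥ 6.645391/(2·0.135²) = 182.315.
The smallest integer n is 183.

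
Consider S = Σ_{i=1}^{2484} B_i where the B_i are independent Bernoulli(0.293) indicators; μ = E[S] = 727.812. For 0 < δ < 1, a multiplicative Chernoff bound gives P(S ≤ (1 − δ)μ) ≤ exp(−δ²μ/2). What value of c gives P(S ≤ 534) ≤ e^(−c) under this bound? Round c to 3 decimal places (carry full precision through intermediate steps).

Write 534 = (1 − δ)μ, so δ = 1 − 534/727.812 = 0.266294…
Then the exponent is δ²μ/2 = (μ − 534)²/(2μ) = 25.805491.

25.805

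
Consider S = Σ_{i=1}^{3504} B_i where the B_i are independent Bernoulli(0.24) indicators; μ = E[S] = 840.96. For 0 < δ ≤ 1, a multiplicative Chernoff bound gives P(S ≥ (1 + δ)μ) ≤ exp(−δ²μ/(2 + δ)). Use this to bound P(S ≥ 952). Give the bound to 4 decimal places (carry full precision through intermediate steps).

Write 952 = (1 + δ)μ, so δ = 952/840.96 − 1 = 0.1320396…
Then the exponent is δ²μ/(2 + δ) = (952 − μ)² / (μ·(2 + δ)) = 6.876830.
Bound = exp(−6.876830) = 0.00103.

0.0010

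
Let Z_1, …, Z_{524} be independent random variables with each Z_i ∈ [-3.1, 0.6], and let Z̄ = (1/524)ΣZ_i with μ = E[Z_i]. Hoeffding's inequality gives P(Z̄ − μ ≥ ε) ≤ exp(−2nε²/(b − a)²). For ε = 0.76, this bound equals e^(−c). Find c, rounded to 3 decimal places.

44.217

c = 2nε²/(b − a)² = 2·524·0.76² / 3.7² = 44.2166.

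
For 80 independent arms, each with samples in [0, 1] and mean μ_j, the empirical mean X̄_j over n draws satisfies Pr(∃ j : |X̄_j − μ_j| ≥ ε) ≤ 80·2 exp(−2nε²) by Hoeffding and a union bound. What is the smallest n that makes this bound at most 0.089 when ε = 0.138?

197

Need 2·80·exp(−2nε²) ≤ 0.089, i.e. exp(−2nε²) ≤ 0.089/160.
So 2nε² ≥ ln(160/0.089) = 7.494293.
Hence n ≥ 7.494293/(2·0.138²) = 196.763.
The smallest integer n is 197.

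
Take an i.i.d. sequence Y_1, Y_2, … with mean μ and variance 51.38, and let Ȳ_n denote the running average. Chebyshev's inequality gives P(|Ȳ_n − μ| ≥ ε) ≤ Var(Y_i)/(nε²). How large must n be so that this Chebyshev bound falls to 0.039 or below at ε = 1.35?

Require 51.38/(n·1.35²) ≤ 0.039, i.e. n ≥ 51.38/(0.039·1.35²) = 722.873.
The smallest integer n is 723.

723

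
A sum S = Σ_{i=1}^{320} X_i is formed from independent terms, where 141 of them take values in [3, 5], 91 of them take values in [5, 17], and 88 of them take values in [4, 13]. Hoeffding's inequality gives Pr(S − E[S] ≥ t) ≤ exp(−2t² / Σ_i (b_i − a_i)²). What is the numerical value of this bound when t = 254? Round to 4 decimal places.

Σ(b_i − a_i)² = 141·2² + 91·12² + 88·9² = 20796.
Exponent = 2·254² / 20796 = 6.20465.
Bound = exp(−6.20465) = 0.00202.

0.0020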